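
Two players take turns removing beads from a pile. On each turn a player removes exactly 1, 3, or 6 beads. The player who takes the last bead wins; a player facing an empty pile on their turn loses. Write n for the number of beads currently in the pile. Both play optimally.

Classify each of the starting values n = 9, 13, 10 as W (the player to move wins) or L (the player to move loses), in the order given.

9: L, 13: L, 10: W

Use the standard recursion: the mover loses at a terminal position; elsewhere, the mover wins exactly when some move hands the opponent an L position.
n=0: no move → L
n=1: reaches L-position 0 → W
n=2: only reaches 1(W), which is W → L
n=3: reaches L-position 2 → W
n=4: only reaches 3(W), 1(W), all W → L
n=5: reaches L-position 4 → W
n=6: reaches L-position 0 → W
n=7: reaches L-position 4 → W
n=8: reaches L-position 2 → W
n=9: only reaches 8(W), 6(W), 3(W), all W → L
n=10: reaches L-position 9 → W
n=11: only reaches 10(W), 8(W), 5(W), all W → L
n=12: reaches L-position 11 → W
n=13: only reaches 12(W), 10(W), 7(W), all W → L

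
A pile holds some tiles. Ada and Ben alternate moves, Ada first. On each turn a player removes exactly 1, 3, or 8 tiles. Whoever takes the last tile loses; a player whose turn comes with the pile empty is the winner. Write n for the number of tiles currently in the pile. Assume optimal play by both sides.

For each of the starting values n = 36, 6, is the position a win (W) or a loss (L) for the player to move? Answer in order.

36: L, 6: W

Label each position W (a win for the player to move) or L (a loss). A position with no legal move is W; any other position is W exactly when some move reaches an L, and L when every move reaches a W.
n=0: no move; the opponent has just taken the last tile and therefore loses → W
n=1: only reaches 0(W), which is W → L
n=2: reaches L-position 1 → W
n=3: only reaches 2(W), 0(W), all W → L
n=4: reaches L-position 3 → W
n=5: only reaches 4(W), 2(W), all W → L
n=6: reaches L-position 5 → W
n=7: only reaches 6(W), 4(W), all W → L
n=8: reaches L-position 7 → W
n=9: reaches L-position 1 → W
n=10: reaches L-position 7 → W
n=11: reaches L-position 3 → W
n=12: only reaches 11(W), 9(W), 4(W), all W → L
n=13: reaches L-position 12 → W
n=14: only reaches 13(W), 11(W), 6(W), all W → L
n=15: reaches L-position 14 → W
n=16: only reaches 15(W), 13(W), 8(W), all W → L
n=17: reaches L-position 16 → W
n=18: only reaches 17(W), 15(W), 10(W), all W → L
n=19: reaches L-position 18 → W
n=20: reaches L-position 12 → W
n=21: reaches L-position 18 → W
n=22: reaches L-position 14 → W
n=23: only reaches 22(W), 20(W), 15(W), all W → L
n=24: reaches L-position 23 → W
n=25: only reaches 24(W), 22(W), 17(W), all W → L
n=26: reaches L-position 25 → W
n=27: only reaches 26(W), 24(W), 19(W), all W → L
n=28: reaches L-position 27 → W
n=29: only reaches 28(W), 26(W), 21(W), all W → L
n=30: reaches L-position 29 → W
n=31: reaches L-position 23 → W
n=32: reaches L-position 29 → W
n=33: reaches L-position 25 → W
n=34: only reaches 33(W), 31(W), 26(W), all W → L
n=35: reaches L-position 34 → W
n=36: only reaches 35(W), 33(W), 28(W), all W → L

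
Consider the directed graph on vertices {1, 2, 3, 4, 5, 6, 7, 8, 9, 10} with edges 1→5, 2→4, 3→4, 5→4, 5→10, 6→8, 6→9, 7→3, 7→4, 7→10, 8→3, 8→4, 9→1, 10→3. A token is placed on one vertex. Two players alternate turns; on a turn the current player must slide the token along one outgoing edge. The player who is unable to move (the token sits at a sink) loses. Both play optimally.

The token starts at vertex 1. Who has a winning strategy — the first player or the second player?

Build the W/L table. Terminal = L. A non-terminal position is W if it has a move to some L; otherwise it is L.
Every edge goes from a vertex to one that appears earlier in the order 4, 3, 8, 10, 5, 7, 1, 9, 2, 6, so processing vertices in that order labels each vertex after all of its successors.
4: no outgoing edge → L
3: reaches L-position 4 → W
8: reaches L-position 4 → W
10: only reaches 3(W), which is W → L
5: reaches L-position 10 → W
7: reaches L-position 10 → W
1: only reaches 5(W), which is W → L
9: reaches L-position 1 → W
2: reaches L-position 4 → W
6: only reaches 9(W), 8(W), all W → L
The starting position 1 is L: whatever the player to move does, the opponent receives a W position.

The second player wins.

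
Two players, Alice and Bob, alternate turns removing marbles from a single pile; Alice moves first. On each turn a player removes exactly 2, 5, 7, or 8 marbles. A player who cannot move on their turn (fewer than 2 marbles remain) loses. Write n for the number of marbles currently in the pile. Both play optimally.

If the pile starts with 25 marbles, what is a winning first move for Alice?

Classify positions by backward induction: terminal positions (no move available) are L. From any other position, the mover wins iff some move reaches an L.
n=0: no move → L
n=1: no move → L
n=2: W (go to 0, an L position)
n=3: W (go to 1, an L position)
n=4: L (sole option 2(W) is W)
n=5: W (go to 0, an L position)
n=6: W (go to 4, an L position)
n=7: W (go to 0, an L position)
n=8: W (go to 1, an L position)
n=9: W (go to 4, an L position)
n=10: L (options 8(W), 5(W), 3(W), 2(W) are all W)
n=11: W (go to 4, an L position)
n=12: W (go to 10, an L position)
n=13: L (options 11(W), 8(W), 6(W), 5(W) are all W)
n=14: L (options 12(W), 9(W), 7(W), 6(W) are all W)
n=15: W (go to 13, an L position)
n=16: W (go to 14, an L position)
n=17: W (go to 10, an L position)
n=18: W (go to 13, an L position)
n=19: W (go to 14, an L position)
n=20: W (go to 13, an L position)
n=21: W (go to 14, an L position)
n=22: W (go to 14, an L position)
n=23: L (options 21(W), 18(W), 16(W), 15(W) are all W)
n=24: L (options 22(W), 19(W), 17(W), 16(W) are all W)
n=25: W (go to 23, an L position)
From 25, the L positions reachable in one move are: 23.

Remove 2, leaving 23.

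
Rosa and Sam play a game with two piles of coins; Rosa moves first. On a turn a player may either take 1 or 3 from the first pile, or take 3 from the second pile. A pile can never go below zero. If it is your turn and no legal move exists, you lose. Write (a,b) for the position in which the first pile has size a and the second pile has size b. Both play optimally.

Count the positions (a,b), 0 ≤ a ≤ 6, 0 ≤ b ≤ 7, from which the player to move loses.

Compute win/loss labels from the base case upward. A position with no move is L. Any other position is W if it can reach an L in one move, else L.
Every move lowers a or b (never raises either), so fill the grid row by row in increasing a, and left to right within a row: each cell's successors are then already labelled.
      b=0  b=1  b=2  b=3  b=4  b=5  b=6  b=7
a=0:    L    L    L    W    W    W    L    L
a=1:    W    W    W    L    L    L    W    W
a=2:    L    L    L    W    W    W    L    L
a=3:    W    W    W    L    L    L    W    W
a=4:    L    L    L    W    W    W    L    L
a=5:    W    W    W    L    L    L    W    W
a=6:    L    L    L    W    W    W    L    L
Cells with no legal move (terminal, hence L): (0,0), (0,1), (0,2).
The remaining L cells, each justified by listing all of its moves:
(0,6): only reaches (0,3)(W), which is W → L
(0,7): only reaches (0,4)(W), which is W → L
(1,3): only reaches (0,3)(W), (1,0)(W), all W → L
(1,4): only reaches (0,4)(W), (1,1)(W), all W → L
(1,5): only reaches (0,5)(W), (1,2)(W), all W → L
(2,0): only reaches (1,0)(W), which is W → L
(2,1): only reaches (1,1)(W), which is W → L
(2,2): only reaches (1,2)(W), which is W → L
(2,6): only reaches (1,6)(W), (2,3)(W), all W → L
(2,7): only reaches (1,7)(W), (2,4)(W), all W → L
(3,3): only reaches (2,3)(W), (0,3)(W), (3,0)(W), all W → L
(3,4): only reaches (2,4)(W), (0,4)(W), (3,1)(W), all W → L
(3,5): only reaches (2,5)(W), (0,5)(W), (3,2)(W), all W → L
(4,0): only reaches (3,0)(W), (1,0)(W), all W → L
(4,1): only reaches (3,1)(W), (1,1)(W), all W → L
(4,2): only reaches (3,2)(W), (1,2)(W), all W → L
(4,6): only reaches (3,6)(W), (1,6)(W), (4,3)(W), all W → L
(4,7): only reaches (3,7)(W), (1,7)(W), (4,4)(W), all W → L
(5,3): only reaches (4,3)(W), (2,3)(W), (5,0)(W), all W → L
(5,4): only reaches (4,4)(W), (2,4)(W), (5,1)(W), all W → L
(5,5): only reaches (4,5)(W), (2,5)(W), (5,2)(W), all W → L
(6,0): only reaches (5,0)(W), (3,0)(W), all W → L
(6,1): only reaches (5,1)(W), (3,1)(W), all W → L
(6,2): only reaches (5,2)(W), (3,2)(W), all W → L
(6,6): only reaches (5,6)(W), (3,6)(W), (6,3)(W), all W → L
(6,7): only reaches (5,7)(W), (3,7)(W), (6,4)(W), all W → L
Every other cell has at least one move into one of the L cells above, so it is W.
L cells per row: a=0: 5, a=1: 3, a=2: 5, a=3: 3, a=4: 5, a=5: 3, a=6: 5; total 29.

29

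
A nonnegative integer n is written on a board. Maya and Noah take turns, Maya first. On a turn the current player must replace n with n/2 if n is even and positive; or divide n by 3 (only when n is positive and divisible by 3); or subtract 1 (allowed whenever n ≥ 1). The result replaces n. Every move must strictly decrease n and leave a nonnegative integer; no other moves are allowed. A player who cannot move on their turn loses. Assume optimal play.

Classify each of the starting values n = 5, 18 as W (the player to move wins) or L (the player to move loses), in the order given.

5: L, 18: W

Work bottom-up. With no move the player to move loses. Otherwise the position is W if at least one move leads to an L position for the opponent, and L if every move leads to a W.
n=0: no move → L
n=1: reaches L-position 0 → W
n=2: only reaches 1(W), which is W → L
n=3: reaches L-position 2 → W
n=4: reaches L-position 2 → W
n=5: only reaches 4(W), which is W → L
n=6: reaches L-position 2 → W
n=7: only reaches 6(W), which is W → L
n=8: reaches L-position 7 → W
n=9: only reaches 3(W), 8(W), all W → L
n=10: reaches L-position 5 → W
n=11: only reaches 10(W), which is W → L
n=12: reaches L-position 11 → W
n=13: only reaches 12(W), which is W → L
n=14: reaches L-position 7 → W
n=15: reaches L-position 5 → W
n=16: only reaches 8(W), 15(W), all W → L
n=17: reaches L-position 16 → W
n=18: reaches L-position 9 → W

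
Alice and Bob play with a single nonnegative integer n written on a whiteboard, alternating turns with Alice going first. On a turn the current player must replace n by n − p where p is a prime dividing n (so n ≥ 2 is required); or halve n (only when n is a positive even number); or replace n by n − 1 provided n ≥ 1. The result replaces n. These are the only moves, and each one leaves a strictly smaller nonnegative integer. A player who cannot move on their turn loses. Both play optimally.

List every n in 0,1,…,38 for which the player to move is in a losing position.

Classify positions by backward induction: terminal positions (no move available) are L. From any other position, the mover wins iff some move reaches an L.
n=0: no move → L
n=1: W (go to 0, an L position)
n=2: W (go to 0, an L position)
n=3: W (go to 0, an L position)
n=4: L (options 2(W), 3(W) are all W)
n=5: W (go to 0, an L position)
n=6: W (go to 4, an L position)
n=7: W (go to 0, an L position)
n=8: W (go to 4, an L position)
n=9: L (options 6(W), 8(W) are all W)
n=10: W (go to 9, an L position)
n=11: W (go to 0, an L position)
n=12: W (go to 9, an L position)
n=13: W (go to 0, an L position)
n=14: L (options 7(W), 12(W), 13(W) are all W)
n=15: W (go to 14, an L position)
n=16: W (go to 14, an L position)
n=17: W (go to 0, an L position)
n=18: W (go to 9, an L position)
n=19: W (go to 0, an L position)
n=20: L (options 10(W), 15(W), 18(W), 19(W) are all W)
n=21: W (go to 14, an L position)
n=22: W (go to 20, an L position)
n=23: W (go to 0, an L position)
n=24: L (options 12(W), 21(W), 22(W), 23(W) are all W)
n=25: W (go to 20, an L position)
n=26: W (go to 24, an L position)
n=27: W (go to 24, an L position)
n=28: W (go to 14, an L position)
n=29: W (go to 0, an L position)
n=30: L (options 15(W), 25(W), 27(W), 28(W), 29(W) are all W)
n=31: W (go to 0, an L position)
n=32: W (go to 30, an L position)
n=33: W (go to 30, an L position)
n=34: L (options 17(W), 32(W), 33(W) are all W)
n=35: W (go to 30, an L position)
n=36: W (go to 34, an L position)
n=37: W (go to 0, an L position)
n=38: L (options 19(W), 36(W), 37(W) are all W)
The losing starting values of n are exactly the entries labelled L in this table (9 of them).

0, 4, 9, 14, 20, 24, 30, 34, 38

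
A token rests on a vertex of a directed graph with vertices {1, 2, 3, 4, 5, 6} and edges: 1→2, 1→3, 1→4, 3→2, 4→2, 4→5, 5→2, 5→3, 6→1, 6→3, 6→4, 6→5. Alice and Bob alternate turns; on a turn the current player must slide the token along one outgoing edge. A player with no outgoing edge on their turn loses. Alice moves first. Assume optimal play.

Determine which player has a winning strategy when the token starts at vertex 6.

Bob wins.

Use the standard recursion: the mover loses at a terminal position; elsewhere, the mover wins exactly when some move hands the opponent an L position.
Every edge goes from a vertex to one that appears earlier in the order 2, 3, 5, 4, 1, 6, so processing vertices in that order labels each vertex after all of its successors.
2: no outgoing edge → L
3: can move to 2, which is L ⇒ W
5: can move to 2, which is L ⇒ W
4: can move to 2, which is L ⇒ W
1: can move to 2, which is L ⇒ W
6: moves to 1(W), 4(W), 5(W), 3(W); every one is W ⇒ L
Every move from 6 reaches a W position, so the mover loses.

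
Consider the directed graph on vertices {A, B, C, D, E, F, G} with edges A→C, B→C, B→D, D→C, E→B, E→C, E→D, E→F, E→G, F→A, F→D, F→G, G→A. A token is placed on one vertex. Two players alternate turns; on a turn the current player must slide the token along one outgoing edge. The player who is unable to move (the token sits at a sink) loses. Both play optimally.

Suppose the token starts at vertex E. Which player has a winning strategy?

The first player wins.

Label each position W (a win for the player to move) or L (a loss). A position with no legal move is L; any other position is W exactly when some move reaches an L, and L when every move reaches a W.
Every edge goes from a vertex to one that appears earlier in the order C, D, A, B, G, F, E, so processing vertices in that order labels each vertex after all of its successors.
C: no outgoing edge → L
D: reaches L-position C → W
A: reaches L-position C → W
B: reaches L-position C → W
G: only reaches A(W), which is W → L
F: reaches L-position G → W
E: reaches L-position G → W
The starting position E is W: the player to move should move to G, handing over an L position.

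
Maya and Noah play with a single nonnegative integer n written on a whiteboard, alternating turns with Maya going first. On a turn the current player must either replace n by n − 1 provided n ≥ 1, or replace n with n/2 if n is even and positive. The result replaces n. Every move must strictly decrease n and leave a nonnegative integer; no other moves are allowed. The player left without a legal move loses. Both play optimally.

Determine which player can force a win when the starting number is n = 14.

Label each position W (a win for the player to move) or L (a loss). A position with no legal move is L; any other position is W exactly when some move reaches an L, and L when every move reaches a W.
n=0: no move → L
n=1: reaches L-position 0 → W
n=2: only reaches 1(W), which is W → L
n=3: reaches L-position 2 → W
n=4: reaches L-position 2 → W
n=5: only reaches 4(W), which is W → L
n=6: reaches L-position 5 → W
n=7: only reaches 6(W), which is W → L
n=8: reaches L-position 7 → W
n=9: only reaches 8(W), which is W → L
n=10: reaches L-position 5 → W
n=11: only reaches 10(W), which is W → L
n=12: reaches L-position 11 → W
n=13: only reaches 12(W), which is W → L
n=14: reaches L-position 7 → W
The starting position 14 is W: Maya should move to 7, handing over an L position.

Maya wins.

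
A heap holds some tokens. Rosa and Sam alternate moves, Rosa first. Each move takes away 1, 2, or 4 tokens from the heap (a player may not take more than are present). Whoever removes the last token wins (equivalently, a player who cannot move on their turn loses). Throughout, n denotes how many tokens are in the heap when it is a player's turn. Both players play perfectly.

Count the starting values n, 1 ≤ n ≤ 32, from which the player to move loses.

10

Classify positions by backward induction: terminal positions (no move available) are L. From any other position, the mover wins iff some move reaches an L.
n=0: no move → L
n=1: W (go to 0, an L position)
n=2: W (go to 0, an L position)
n=3: L (options 2(W), 1(W) are all W)
n=4: W (go to 3, an L position)
n=5: W (go to 3, an L position)
n=6: L (options 5(W), 4(W), 2(W) are all W)
n=7: W (go to 6, an L position)
n=8: W (go to 6, an L position)
n=9: L (options 8(W), 7(W), 5(W) are all W)
n=10: W (go to 9, an L position)
n=11: W (go to 9, an L position)
n=12: L (options 11(W), 10(W), 8(W) are all W)
n=13: W (go to 12, an L position)
n=14: W (go to 12, an L position)
n=15: L (options 14(W), 13(W), 11(W) are all W)
n=16: W (go to 15, an L position)
n=17: W (go to 15, an L position)
n=18: L (options 17(W), 16(W), 14(W) are all W)
n=19: W (go to 18, an L position)
n=20: W (go to 18, an L position)
n=21: L (options 20(W), 19(W), 17(W) are all W)
n=22: W (go to 21, an L position)
n=23: W (go to 21, an L position)
n=24: L (options 23(W), 22(W), 20(W) are all W)
n=25: W (go to 24, an L position)
n=26: W (go to 24, an L position)
n=27: L (options 26(W), 25(W), 23(W) are all W)
n=28: W (go to 27, an L position)
n=29: W (go to 27, an L position)
n=30: L (options 29(W), 28(W), 26(W) are all W)
n=31: W (go to 30, an L position)
n=32: W (go to 30, an L position)
L entries with 1 ≤ n ≤ 32 (n=0 is outside the asked range and is not counted): n = 3, 6, 9, 12, 15, 18, 21, 24, 27, 30; that makes 10.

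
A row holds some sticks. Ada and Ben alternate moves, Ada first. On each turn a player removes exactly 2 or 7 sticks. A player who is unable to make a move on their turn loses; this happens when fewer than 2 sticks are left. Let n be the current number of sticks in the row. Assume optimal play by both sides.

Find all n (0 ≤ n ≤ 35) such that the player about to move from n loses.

0, 1, 4, 5, 9, 10, 13, 14, 18, 19, 22, 23, 27, 28, 31, 32

Label each position W (a win for the player to move) or L (a loss). A position with no legal move is L; any other position is W exactly when some move reaches an L, and L when every move reaches a W.
n=0: no move → L
n=1: no move → L
n=2: can move to 0, which is L ⇒ W
n=3: can move to 1, which is L ⇒ W
n=4: the only move is to 2(W), a W ⇒ L
n=5: the only move is to 3(W), a W ⇒ L
n=6: can move to 4, which is L ⇒ W
n=7: can move to 5, which is L ⇒ W
n=8: can move to 1, which is L ⇒ W
n=9: moves to 7(W), 2(W); every one is W ⇒ L
n=10: moves to 8(W), 3(W); every one is W ⇒ L
n=11: can move to 9, which is L ⇒ W
n=12: can move to 10, which is L ⇒ W
n=13: moves to 11(W), 6(W); every one is W ⇒ L
n=14: moves to 12(W), 7(W); every one is W ⇒ L
n=15: can move to 13, which is L ⇒ W
n=16: can move to 14, which is L ⇒ W
n=17: can move to 10, which is L ⇒ W
n=18: moves to 16(W), 11(W); every one is W ⇒ L
n=19: moves to 17(W), 12(W); every one is W ⇒ L
n=20: can move to 18, which is L ⇒ W
n=21: can move to 19, which is L ⇒ W
n=22: moves to 20(W), 15(W); every one is W ⇒ L
n=23: moves to 21(W), 16(W); every one is W ⇒ L
n=24: can move to 22, which is L ⇒ W
n=25: can move to 23, which is L ⇒ W
n=26: can move to 19, which is L ⇒ W
n=27: moves to 25(W), 20(W); every one is W ⇒ L
n=28: moves to 26(W), 21(W); every one is W ⇒ L
n=29: can move to 27, which is L ⇒ W
n=30: can move to 28, which is L ⇒ W
n=31: moves to 29(W), 24(W); every one is W ⇒ L
n=32: moves to 30(W), 25(W); every one is W ⇒ L
n=33: can move to 31, which is L ⇒ W
n=34: can move to 32, which is L ⇒ W
n=35: can move to 28, which is L ⇒ W
The losing starting values of n are exactly the entries labelled L in this table (16 of them).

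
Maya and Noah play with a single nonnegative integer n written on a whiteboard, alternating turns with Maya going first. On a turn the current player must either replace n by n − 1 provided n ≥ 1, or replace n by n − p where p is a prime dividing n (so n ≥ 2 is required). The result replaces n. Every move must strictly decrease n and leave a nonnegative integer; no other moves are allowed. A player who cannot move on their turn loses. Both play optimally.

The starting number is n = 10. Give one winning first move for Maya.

Compute win/loss labels from the base case upward. A position with no move is L. Any other position is W if it can reach an L in one move, else L.
n=0: no move → L
n=1: reaches L-position 0 → W
n=2: reaches L-position 0 → W
n=3: reaches L-position 0 → W
n=4: only reaches 2(W), 3(W), all W → L
n=5: reaches L-position 0 → W
n=6: reaches L-position 4 → W
n=7: reaches L-position 0 → W
n=8: only reaches 6(W), 7(W), all W → L
n=9: reaches L-position 8 → W
n=10: reaches L-position 8 → W
From 10, the L positions reachable in one move are: 8.

Move to 8.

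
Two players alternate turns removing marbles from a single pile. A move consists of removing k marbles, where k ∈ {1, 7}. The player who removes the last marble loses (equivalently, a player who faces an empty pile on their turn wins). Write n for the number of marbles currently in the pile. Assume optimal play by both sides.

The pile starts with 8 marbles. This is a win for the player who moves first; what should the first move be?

Positions with no move are W. A position that does have a move is losing for the player to move precisely when every available move leads to a winning position for the opponent. Fill in the labels:
n=0: no move; the opponent has just taken the last marble and therefore loses → W
n=1: only reaches 0(W), which is W → L
n=2: reaches L-position 1 → W
n=3: only reaches 2(W), which is W → L
n=4: reaches L-position 3 → W
n=5: only reaches 4(W), which is W → L
n=6: reaches L-position 5 → W
n=7: only reaches 6(W), 0(W), all W → L
n=8: reaches L-position 7 → W
From 8, the L positions reachable in one move are: 7, 1. Any move reaching one of these is winning.

Remove 1, leaving 7.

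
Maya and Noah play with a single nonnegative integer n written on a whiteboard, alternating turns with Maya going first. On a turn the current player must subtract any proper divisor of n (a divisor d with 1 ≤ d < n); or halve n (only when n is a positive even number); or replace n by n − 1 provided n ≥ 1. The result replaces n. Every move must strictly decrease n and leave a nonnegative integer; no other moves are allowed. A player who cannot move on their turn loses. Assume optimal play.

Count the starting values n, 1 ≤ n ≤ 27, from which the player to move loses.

Use the standard recursion: the mover loses at a terminal position; elsewhere, the mover wins exactly when some move hands the opponent an L position.
n=0: no move → L
n=1: →0(L), so W
n=2: →1(W) only, which is W, so L
n=3: →2(L), so W
n=4: →2(L), so W
n=5: →4(W) only, which is W, so L
n=6: →5(L), so W
n=7: →6(W) only, which is W, so L
n=8: →7(L), so W
n=9: →6(W), 8(W) — all W, so L
n=10: →5(L), so W
n=11: →10(W) only, which is W, so L
n=12: →9(L), so W
n=13: →12(W) only, which is W, so L
n=14: →7(L), so W
n=15: →10(W), 12(W), 14(W) — all W, so L
n=16: →15(L), so W
n=17: →16(W) only, which is W, so L
n=18: →9(L), so W
n=19: →18(W) only, which is W, so L
n=20: →15(L), so W
n=21: →14(W), 18(W), 20(W) — all W, so L
n=22: →11(L), so W
n=23: →22(W) only, which is W, so L
n=24: →21(L), so W
n=25: →20(W), 24(W) — all W, so L
n=26: →13(L), so W
n=27: →18(W), 24(W), 26(W) — all W, so L
L entries with 1 ≤ n ≤ 27 (n=0 is outside the asked range and is not counted): n = 2, 5, 7, 9, 11, 13, 15, 17, 19, 21, 23, 25, 27; that makes 13.

13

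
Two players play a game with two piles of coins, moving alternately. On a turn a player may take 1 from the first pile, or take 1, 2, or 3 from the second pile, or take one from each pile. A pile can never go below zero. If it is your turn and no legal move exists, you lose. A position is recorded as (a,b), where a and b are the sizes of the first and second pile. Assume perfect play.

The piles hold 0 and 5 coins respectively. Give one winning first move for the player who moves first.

Move to (0,4).

Label each position W (a win for the player to move) or L (a loss). A position with no legal move is L; any other position is W exactly when some move reaches an L, and L when every move reaches a W.
No move ever increases a pile, so every position that can arise here has a ≤ 0 and b ≤ 5; it is enough to label the cells with 0 ≤ a ≤ 0 and 0 ≤ b ≤ 5.
Every move lowers a or b (never raises either), so fill the grid row by row in increasing a, and left to right within a row: each cell's successors are then already labelled.
      b=0  b=1  b=2  b=3  b=4  b=5
a=0:    L    W    W    W    L    W
Cells with no legal move (terminal, hence L): (0,0).
The remaining L cells, each justified by listing all of its moves:
(0,4): L (options (0,3)(W), (0,2)(W), (0,1)(W) are all W)
Every other cell has at least one move into one of the L cells above, so it is W.
From (0,5), the L positions reachable in one move are: (0,4).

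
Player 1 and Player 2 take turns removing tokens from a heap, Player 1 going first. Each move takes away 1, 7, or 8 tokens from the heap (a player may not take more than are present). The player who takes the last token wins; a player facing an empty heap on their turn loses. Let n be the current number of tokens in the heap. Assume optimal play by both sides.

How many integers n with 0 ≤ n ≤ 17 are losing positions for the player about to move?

Label each position W (a win for the player to move) or L (a loss). A position with no legal move is L; any other position is W exactly when some move reaches an L, and L when every move reaches a W.
n=0: no move → L
n=1: W (go to 0, an L position)
n=2: L (sole option 1(W) is W)
n=3: W (go to 2, an L position)
n=4: L (sole option 3(W) is W)
n=5: W (go to 4, an L position)
n=6: L (sole option 5(W) is W)
n=7: W (go to 6, an L position)
n=8: W (go to 0, an L position)
n=9: W (go to 2, an L position)
n=10: W (go to 2, an L position)
n=11: W (go to 4, an L position)
n=12: W (go to 4, an L position)
n=13: W (go to 6, an L position)
n=14: W (go to 6, an L position)
n=15: L (options 14(W), 8(W), 7(W) are all W)
n=16: W (go to 15, an L position)
n=17: L (options 16(W), 10(W), 9(W) are all W)
L entries with 0 ≤ n ≤ 17: n = 0, 2, 4, 6, 15, 17; that makes 6.

6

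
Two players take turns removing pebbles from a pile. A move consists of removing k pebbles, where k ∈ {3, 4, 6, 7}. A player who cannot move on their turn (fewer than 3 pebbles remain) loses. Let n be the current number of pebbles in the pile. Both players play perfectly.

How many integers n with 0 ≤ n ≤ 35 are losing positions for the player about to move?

Classify positions by backward induction: terminal positions (no move available) are L. From any other position, the mover wins iff some move reaches an L.
n=0: no move → L
n=1: no move → L
n=2: no move → L
n=3: →0(L), so W
n=4: →1(L), so W
n=5: →2(L), so W
n=6: →2(L), so W
n=7: →1(L), so W
n=8: →2(L), so W
n=9: →2(L), so W
n=10: →7(W), 6(W), 4(W), 3(W) — all W, so L
n=11: →8(W), 7(W), 5(W), 4(W) — all W, so L
n=12: →9(W), 8(W), 6(W), 5(W) — all W, so L
n=13: →10(L), so W
n=14: →11(L), so W
n=15: →12(L), so W
n=16: →12(L), so W
n=17: →11(L), so W
n=18: →12(L), so W
n=19: →12(L), so W
n=20: →17(W), 16(W), 14(W), 13(W) — all W, so L
n=21: →18(W), 17(W), 15(W), 14(W) — all W, so L
n=22: →19(W), 18(W), 16(W), 15(W) — all W, so L
n=23: →20(L), so W
n=24: →21(L), so W
n=25: →22(L), so W
n=26: →22(L), so W
n=27: →21(L), so W
n=28: →22(L), so W
n=29: →22(L), so W
n=30: →27(W), 26(W), 24(W), 23(W) — all W, so L
n=31: →28(W), 27(W), 25(W), 24(W) — all W, so L
n=32: →29(W), 28(W), 26(W), 25(W) — all W, so L
n=33: →30(L), so W
n=34: →31(L), so W
n=35: →32(L), so W
L entries with 0 ≤ n ≤ 35: n = 0, 1, 2, 10, 11, 12, 20, 21, 22, 30, 31, 32; that makes 12.

12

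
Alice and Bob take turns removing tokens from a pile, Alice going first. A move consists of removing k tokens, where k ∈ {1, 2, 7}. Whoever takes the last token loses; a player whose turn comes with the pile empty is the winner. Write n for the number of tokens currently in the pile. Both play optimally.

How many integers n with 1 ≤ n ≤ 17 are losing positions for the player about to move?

Compute win/loss labels from the base case upward. A position with no move is W. Any other position is W if it can reach an L in one move, else L.
n=0: no move; the opponent has just taken the last token and therefore loses → W
n=1: →0(W) only, which is W, so L
n=2: →1(L), so W
n=3: →1(L), so W
n=4: →3(W), 2(W) — all W, so L
n=5: →4(L), so W
n=6: →4(L), so W
n=7: →6(W), 5(W), 0(W) — all W, so L
n=8: →7(L), so W
n=9: →7(L), so W
n=10: →9(W), 8(W), 3(W) — all W, so L
n=11: →10(L), so W
n=12: →10(L), so W
n=13: →12(W), 11(W), 6(W) — all W, so L
n=14: →13(L), so W
n=15: →13(L), so W
n=16: →15(W), 14(W), 9(W) — all W, so L
n=17: →16(L), so W
L entries with 1 ≤ n ≤ 17 (the range starts at n=1): n = 1, 4, 7, 10, 13, 16; that makes 6.

6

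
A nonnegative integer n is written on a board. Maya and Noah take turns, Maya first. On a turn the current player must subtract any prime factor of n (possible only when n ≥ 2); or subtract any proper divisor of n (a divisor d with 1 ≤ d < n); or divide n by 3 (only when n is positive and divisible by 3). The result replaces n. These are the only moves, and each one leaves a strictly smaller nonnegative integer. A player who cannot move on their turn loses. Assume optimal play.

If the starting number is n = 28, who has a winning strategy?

Work bottom-up. With no move the player to move loses. Otherwise the position is W if at least one move leads to an L position for the opponent, and L if every move leads to a W.
n=0: no move → L
n=1: no move → L
n=2: reaches L-position 0 → W
n=3: reaches L-position 0 → W
n=4: only reaches 2(W), 3(W), all W → L
n=5: reaches L-position 0 → W
n=6: reaches L-position 4 → W
n=7: reaches L-position 0 → W
n=8: reaches L-position 4 → W
n=9: only reaches 3(W), 6(W), 8(W), all W → L
n=10: reaches L-position 9 → W
n=11: reaches L-position 0 → W
n=12: reaches L-position 4 → W
n=13: reaches L-position 0 → W
n=14: only reaches 7(W), 12(W), 13(W), all W → L
n=15: reaches L-position 14 → W
n=16: reaches L-position 14 → W
n=17: reaches L-position 0 → W
n=18: reaches L-position 9 → W
n=19: reaches L-position 0 → W
n=20: only reaches 10(W), 15(W), 16(W), 18(W), 19(W), all W → L
n=21: reaches L-position 14 → W
n=22: reaches L-position 20 → W
n=23: reaches L-position 0 → W
n=24: reaches L-position 20 → W
n=25: reaches L-position 20 → W
n=26: only reaches 13(W), 24(W), 25(W), all W → L
n=27: reaches L-position 9 → W
n=28: reaches L-position 14 → W
From 28 Maya can move to 14, reaching an L position.

Maya wins.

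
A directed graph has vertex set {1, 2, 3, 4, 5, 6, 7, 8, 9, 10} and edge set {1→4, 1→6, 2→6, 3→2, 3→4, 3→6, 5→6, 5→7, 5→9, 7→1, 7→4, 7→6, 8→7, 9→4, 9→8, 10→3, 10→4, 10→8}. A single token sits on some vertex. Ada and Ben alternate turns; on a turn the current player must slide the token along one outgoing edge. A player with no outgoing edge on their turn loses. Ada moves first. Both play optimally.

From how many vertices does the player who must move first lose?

3

Label each position W (a win for the player to move) or L (a loss). A position with no legal move is L; any other position is W exactly when some move reaches an L, and L when every move reaches a W.
Every edge goes from a vertex to one that appears earlier in the order 6, 4, 1, 2, 7, 3, 8, 10, 9, 5, so processing vertices in that order labels each vertex after all of its successors.
6: no outgoing edge → L
4: no outgoing edge → L
1: W (go to 4, an L position)
2: W (go to 6, an L position)
7: W (go to 4, an L position)
3: W (go to 4, an L position)
8: L (sole option 7(W) is W)
10: W (go to 8, an L position)
9: W (go to 8, an L position)
5: W (go to 6, an L position)
The L vertices are 4, 6, 8; that is 3 in all.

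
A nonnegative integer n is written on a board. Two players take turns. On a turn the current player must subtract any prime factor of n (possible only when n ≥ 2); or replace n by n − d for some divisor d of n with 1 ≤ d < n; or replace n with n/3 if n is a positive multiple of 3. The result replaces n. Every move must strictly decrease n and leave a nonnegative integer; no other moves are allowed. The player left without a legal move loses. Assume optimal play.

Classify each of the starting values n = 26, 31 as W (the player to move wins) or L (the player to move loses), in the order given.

Compute win/loss labels from the base case upward. A position with no move is L. Any other position is W if it can reach an L in one move, else L.
n=0: no move → L
n=1: no move → L
n=2: →0(L), so W
n=3: →0(L), so W
n=4: →2(W), 3(W) — all W, so L
n=5: →0(L), so W
n=6: →4(L), so W
n=7: →0(L), so W
n=8: →4(L), so W
n=9: →3(W), 6(W), 8(W) — all W, so L
n=10: →9(L), so W
n=11: →0(L), so W
n=12: →4(L), so W
n=13: →0(L), so W
n=14: →7(W), 12(W), 13(W) — all W, so L
n=15: →14(L), so W
n=16: →14(L), so W
n=17: →0(L), so W
n=18: →9(L), so W
n=19: →0(L), so W
n=20: →10(W), 15(W), 16(W), 18(W), 19(W) — all W, so L
n=21: →14(L), so W
n=22: →20(L), so W
n=23: →0(L), so W
n=24: →20(L), so W
n=25: →20(L), so W
n=26: →13(W), 24(W), 25(W) — all W, so L
n=27: →9(L), so W
n=28: →14(L), so W
n=29: →0(L), so W
n=30: →20(L), so W
n=31: →0(L), so W

26: L, 31: W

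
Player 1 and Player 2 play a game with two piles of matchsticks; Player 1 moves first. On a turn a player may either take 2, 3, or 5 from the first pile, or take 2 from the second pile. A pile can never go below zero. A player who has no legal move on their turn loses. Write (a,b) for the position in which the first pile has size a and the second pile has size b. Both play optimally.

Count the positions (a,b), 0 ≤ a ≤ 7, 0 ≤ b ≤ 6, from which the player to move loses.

18

Classify positions by backward induction: terminal positions (no move available) are L. From any other position, the mover wins iff some move reaches an L.
Every move lowers a or b (never raises either), so fill the grid row by row in increasing a, and left to right within a row: each cell's successors are then already labelled.
      b=0  b=1  b=2  b=3  b=4  b=5  b=6
a=0:    L    L    W    W    L    L    W
a=1:    L    L    W    W    L    L    W
a=2:    W    W    L    L    W    W    L
a=3:    W    W    L    L    W    W    L
a=4:    W    W    W    W    W    W    W
a=5:    W    W    W    W    W    W    W
a=6:    W    W    W    W    W    W    W
a=7:    L    L    W    W    L    L    W
Cells with no legal move (terminal, hence L): (0,0), (0,1), (1,0), (1,1).
The remaining L cells, each justified by listing all of its moves:
(0,4): L (sole option (0,2)(W) is W)
(0,5): L (sole option (0,3)(W) is W)
(1,4): L (sole option (1,2)(W) is W)
(1,5): L (sole option (1,3)(W) is W)
(2,2): L (options (0,2)(W), (2,0)(W) are all W)
(2,3): L (options (0,3)(W), (2,1)(W) are all W)
(2,6): L (options (0,6)(W), (2,4)(W) are all W)
(3,2): L (options (1,2)(W), (0,2)(W), (3,0)(W) are all W)
(3,3): L (options (1,3)(W), (0,3)(W), (3,1)(W) are all W)
(3,6): L (options (1,6)(W), (0,6)(W), (3,4)(W) are all W)
(7,0): L (options (5,0)(W), (4,0)(W), (2,0)(W) are all W)
(7,1): L (options (5,1)(W), (4,1)(W), (2,1)(W) are all W)
(7,4): L (options (5,4)(W), (4,4)(W), (2,4)(W), (7,2)(W) are all W)
(7,5): L (options (5,5)(W), (4,5)(W), (2,5)(W), (7,3)(W) are all W)
Every other cell has at least one move into one of the L cells above, so it is W.
L cells per row: a=0: 4, a=1: 4, a=2: 3, a=3: 3, a=4: 0, a=5: 0, a=6: 0, a=7: 4; total 18.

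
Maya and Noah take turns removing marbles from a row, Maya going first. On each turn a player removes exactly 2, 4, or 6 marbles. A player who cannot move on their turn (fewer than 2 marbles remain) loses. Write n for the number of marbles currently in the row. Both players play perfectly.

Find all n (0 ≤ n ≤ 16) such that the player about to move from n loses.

Build the W/L table. Terminal = L. A non-terminal position is W if it has a move to some L; otherwise it is L.
n=0: no move → L
n=1: no move → L
n=2: reaches L-position 0 → W
n=3: reaches L-position 1 → W
n=4: reaches L-position 0 → W
n=5: reaches L-position 1 → W
n=6: reaches L-position 0 → W
n=7: reaches L-position 1 → W
n=8: only reaches 6(W), 4(W), 2(W), all W → L
n=9: only reaches 7(W), 5(W), 3(W), all W → L
n=10: reaches L-position 8 → W
n=11: reaches L-position 9 → W
n=12: reaches L-position 8 → W
n=13: reaches L-position 9 → W
n=14: reaches L-position 8 → W
n=15: reaches L-position 9 → W
n=16: only reaches 14(W), 12(W), 10(W), all W → L
Reading off the rows marked L gives the requested list; there are 5 such values of n.

0, 1, 8, 9, 16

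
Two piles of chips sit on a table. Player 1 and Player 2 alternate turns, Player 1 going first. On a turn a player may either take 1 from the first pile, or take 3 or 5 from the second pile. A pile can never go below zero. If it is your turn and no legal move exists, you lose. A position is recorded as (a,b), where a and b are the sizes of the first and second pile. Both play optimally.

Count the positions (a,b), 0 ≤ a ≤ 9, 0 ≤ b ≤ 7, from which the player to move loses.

30

Work bottom-up. With no move the player to move loses. Otherwise the position is W if at least one move leads to an L position for the opponent, and L if every move leads to a W.
Every move lowers a or b (never raises either), so fill the grid row by row in increasing a, and left to right within a row: each cell's successors are then already labelled.
      b=0  b=1  b=2  b=3  b=4  b=5  b=6  b=7
a=0:    L    L    L    W    W    W    W    W
a=1:    W    W    W    L    L    L    W    W
a=2:    L    L    L    W    W    W    W    W
a=3:    W    W    W    L    L    L    W    W
a=4:    L    L    L    W    W    W    W    W
a=5:    W    W    W    L    L    L    W    W
a=6:    L    L    L    W    W    W    W    W
a=7:    W    W    W    L    L    L    W    W
a=8:    L    L    L    W    W    W    W    W
a=9:    W    W    W    L    L    L    W    W
Cells with no legal move (terminal, hence L): (0,0), (0,1), (0,2).
The remaining L cells, each justified by listing all of its moves:
(1,3): L (options (0,3)(W), (1,0)(W) are all W)
(1,4): L (options (0,4)(W), (1,1)(W) are all W)
(1,5): L (options (0,5)(W), (1,2)(W), (1,0)(W) are all W)
(2,0): L (sole option (1,0)(W) is W)
(2,1): L (sole option (1,1)(W) is W)
(2,2): L (sole option (1,2)(W) is W)
(3,3): L (options (2,3)(W), (3,0)(W) are all W)
(3,4): L (options (2,4)(W), (3,1)(W) are all W)
(3,5): L (options (2,5)(W), (3,2)(W), (3,0)(W) are all W)
(4,0): L (sole option (3,0)(W) is W)
(4,1): L (sole option (3,1)(W) is W)
(4,2): L (sole option (3,2)(W) is W)
(5,3): L (options (4,3)(W), (5,0)(W) are all W)
(5,4): L (options (4,4)(W), (5,1)(W) are all W)
(5,5): L (options (4,5)(W), (5,2)(W), (5,0)(W) are all W)
(6,0): L (sole option (5,0)(W) is W)
(6,1): L (sole option (5,1)(W) is W)
(6,2): L (sole option (5,2)(W) is W)
(7,3): L (options (6,3)(W), (7,0)(W) are all W)
(7,4): L (options (6,4)(W), (7,1)(W) are all W)
(7,5): L (options (6,5)(W), (7,2)(W), (7,0)(W) are all W)
(8,0): L (sole option (7,0)(W) is W)
(8,1): L (sole option (7,1)(W) is W)
(8,2): L (sole option (7,2)(W) is W)
(9,3): L (options (8,3)(W), (9,0)(W) are all W)
(9,4): L (options (8,4)(W), (9,1)(W) are all W)
(9,5): L (options (8,5)(W), (9,2)(W), (9,0)(W) are all W)
Every other cell has at least one move into one of the L cells above, so it is W.
L cells per row: a=0: 3, a=1: 3, a=2: 3, a=3: 3, a=4: 3, a=5: 3, a=6: 3, a=7: 3, a=8: 3, a=9: 3; total 30.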